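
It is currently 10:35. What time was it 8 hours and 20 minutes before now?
Starting time: 10:35 = 635 total minutes past 12:00
Subtracting: 8 hours and 20 minutes = 500 minutes
635 - 500 = 135 minutes
= 2 hours and 15 minutes past 12:00 = 2:15

Final answer: 2:15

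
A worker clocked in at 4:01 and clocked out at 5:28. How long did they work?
From 4:01 to 5:28:
(5 x 60 + 28) - (4 x 60 + 1) = 328 - 241 = 87 minutes
= 1 hour and 27 minutes

Final answer: 1 hour and 27 minutes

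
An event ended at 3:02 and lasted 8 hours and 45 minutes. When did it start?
Starting time: 3:02 = 182 total minutes past 12:00
Subtracting: 8 hours and 45 minutes = 525 minutes
182 - 525 = -343 (negative, add 12 hours = 720) = 377 minutes
= 6 hours and 17 minutes past 12:00 = 6:17

Final answer: 6:17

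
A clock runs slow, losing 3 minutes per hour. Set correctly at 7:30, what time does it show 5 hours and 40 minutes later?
For every 60 true minutes, the faulty clock advances 60 - 3 = 57 minutes.
True elapsed: 5 hours and 40 minutes = 340 minutes.
Faulty clock advances: 340 x 57/60 = 323 minutes (drift: 17 minutes behind).
Shown time: 7:30 + 323 minutes = 12:53.

Final answer: 12:53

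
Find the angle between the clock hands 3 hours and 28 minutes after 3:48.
First find the time 3 hours and 28 minutes after 3:48.
Total minutes: 3 x 60 + 48 + 3 x 60 + 28 = 436.
436 mod 720 = 436 minutes = 7:16.
Now compute the angle at 7:16:
Hour hand: 7 x 30 + 16 x 0.5 = 218 degrees
Minute hand: 16 x 6 = 96 degrees
Difference: |218 - 96| = 122 degrees
The angle is 122 degrees

Final answer: 122 degrees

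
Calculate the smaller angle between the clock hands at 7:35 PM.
Hour hand position: 7 x 30 + 35 x 0.5 = 227.5 degrees
Minute hand position: 35 x 6 = 210 degrees
Difference: |227.5 - 210| = 17.5 degrees
The angle between the hands is 17.5 degrees

Final answer: 17.5 degrees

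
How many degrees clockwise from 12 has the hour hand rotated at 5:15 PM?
The hour hand moves 30 degrees per hour and 0.5 degrees per minute.
At 5:15: (5) x 30 + 15 x 0.5 = 150 + 7.5 = 157.5 degrees

Final answer: 157.5 degrees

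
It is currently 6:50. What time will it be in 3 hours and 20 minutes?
Starting time: 6:50
Adding 20 minutes to 50 minutes: 50 + 20 = 70 minutes = 1 hour and 10 minutes
Adding 3 hours: 6 + 3 + 1 (carry) = 10
Final time: 10:10

Final answer: 10:10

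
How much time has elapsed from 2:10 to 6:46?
From 2:10 to 6:46:
(6 x 60 + 46) - (2 x 60 + 10) = 406 - 130 = 276 minutes
= 4 hours and 36 minutes

Final answer: 4 hours and 36 minutes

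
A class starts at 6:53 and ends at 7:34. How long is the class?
From 6:53 to 7:34:
(7 x 60 + 34) - (6 x 60 + 53) = 454 - 413 = 41 minutes
= 41 minutes

Final answer: 41 minutes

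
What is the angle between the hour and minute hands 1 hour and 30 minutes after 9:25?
First find the time 1 hour and 30 minutes after 9:25.
Total minutes: 9 x 60 + 25 + 1 x 60 + 30 = 655.
655 mod 720 = 655 minutes = 10:55.
Now compute the angle at 10:55:
Hour hand: 10 x 30 + 55 x 0.5 = 327.5 degrees
Minute hand: 55 x 6 = 330 degrees
Difference: |327.5 - 330| = 2.5 degrees
The angle is 2.5 degrees

Final answer: 2.5 degrees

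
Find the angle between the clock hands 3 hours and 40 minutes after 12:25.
First find the time 3 hours and 40 minutes after 12:25.
Total minutes: 12 x 60 + 25 + 3 x 60 + 40 = 965.
965 mod 720 = 245 minutes = 4:05.
Now compute the angle at 4:05:
Hour hand: 4 x 30 + 5 x 0.5 = 122.5 degrees
Minute hand: 5 x 6 = 30 degrees
Difference: |122.5 - 30| = 92.5 degrees
The angle is 92.5 degrees

Final answer: 92.5 degrees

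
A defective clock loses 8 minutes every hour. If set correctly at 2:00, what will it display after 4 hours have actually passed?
For every 60 true minutes, the faulty clock advances 60 - 8 = 52 minutes.
True elapsed: 4 hours = 240 minutes.
Faulty clock advances: 240 x 52/60 = 208 minutes (drift: 32 minutes behind).
Shown time: 2:00 + 208 minutes = 5:28.

Final answer: 5:28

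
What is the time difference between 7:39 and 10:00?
From 7:39 to 10:00:
(10 x 60 + 0) - (7 x 60 + 39) = 600 - 459 = 141 minutes
= 2 hours and 21 minutes

Final answer: 2 hours and 21 minutes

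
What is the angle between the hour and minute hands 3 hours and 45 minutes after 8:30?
First find the time 3 hours and 45 minutes after 8:30.
Total minutes: 8 x 60 + 30 + 3 x 60 + 45 = 735.
735 mod 720 = 15 minutes = 12:15.
Now compute the angle at 12:15:
Hour hand: 0 x 30 + 15 x 0.5 = 7.5 degrees
Minute hand: 15 x 6 = 90 degrees
Difference: |7.5 - 90| = 82.5 degrees
The angle is 82.5 degrees

Final answer: 82.5 degrees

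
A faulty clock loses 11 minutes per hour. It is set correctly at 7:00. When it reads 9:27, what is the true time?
For every 60 true minutes, the faulty clock advances 49 minutes, so 1 faulty-clock minute corresponds to 60/49 true minutes.
From 7:00 to 9:27 on the faulty dial is 147 minutes.
True elapsed: 147 x 60/49 = 180 minutes = 3 hours.
True time: 7:00 + 3 hours = 10:00.

Final answer: 10:00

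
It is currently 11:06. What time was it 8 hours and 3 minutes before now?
Starting time: 11:06 = 666 total minutes past 12:00
Subtracting: 8 hours and 3 minutes = 483 minutes
666 - 483 = 183 minutes
= 3 hours and 3 minutes past 12:00 = 3:03

Final answer: 3:03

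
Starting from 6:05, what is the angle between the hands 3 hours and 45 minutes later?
First find the time 3 hours and 45 minutes after 6:05.
Total minutes: 6 x 60 + 5 + 3 x 60 + 45 = 590.
590 mod 720 = 590 minutes = 9:50.
Now compute the angle at 9:50:
Hour hand: 9 x 30 + 50 x 0.5 = 295 degrees
Minute hand: 50 x 6 = 300 degrees
Difference: |295 - 300| = 5 degrees
The angle is 5 degrees

Final answer: 5 degrees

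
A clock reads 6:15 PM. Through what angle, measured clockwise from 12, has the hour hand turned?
The hour hand moves 30 degrees per hour and 0.5 degrees per minute.
At 6:15: (6) x 30 + 15 x 0.5 = 180 + 7.5 = 187.5 degrees

Final answer: 187.5 degrees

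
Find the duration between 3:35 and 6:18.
From 3:35 to 6:18:
(6 x 60 + 18) - (3 x 60 + 35) = 378 - 215 = 163 minutes
= 2 hours and 43 minutes

Final answer: 2 hours and 43 minutes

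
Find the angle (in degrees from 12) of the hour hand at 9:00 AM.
The hour hand moves 30 degrees per hour and 0.5 degrees per minute.
At 9:00: (9) x 30 + 0 x 0.5 = 270 + 0 = 270 degrees

Final answer: 270 degrees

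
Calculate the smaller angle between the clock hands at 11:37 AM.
Hour hand position: 11 x 30 + 37 x 0.5 = 348.5 degrees
Minute hand position: 37 x 6 = 222 degrees
Difference: |348.5 - 222| = 126.5 degrees
The angle between the hands is 126.5 degrees

Final answer: 126.5 degrees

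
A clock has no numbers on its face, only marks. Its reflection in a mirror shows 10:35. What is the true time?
Reflection across the vertical (12-6) axis maps a hand at angle A degrees to (360 - A) degrees, which sends a reading of T minutes past 12:00 to (720 - T) minutes past 12:00.
Mirror reads 10:35 = 635 minutes past 12:00.
Actual time: (720 - 635) mod 720 = 85 minutes = 1:25.

Final answer: 1:25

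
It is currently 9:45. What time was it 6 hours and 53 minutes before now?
Starting time: 9:45 = 585 total minutes past 12:00
Subtracting: 6 hours and 53 minutes = 413 minutes
585 - 413 = 172 minutes
= 2 hours and 52 minutes past 12:00 = 2:52

Final answer: 2:52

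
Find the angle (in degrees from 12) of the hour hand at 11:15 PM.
The hour hand moves 30 degrees per hour and 0.5 degrees per minute.
At 11:15: (11) x 30 + 15 x 0.5 = 330 + 7.5 = 337.5 degrees

Final answer: 337.5 degrees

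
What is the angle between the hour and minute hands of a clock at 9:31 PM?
Hour hand position: 9 x 30 + 31 x 0.5 = 285.5 degrees
Minute hand position: 31 x 6 = 186 degrees
Difference: |285.5 - 186| = 99.5 degrees
The angle between the hands is 99.5 degrees

Final answer: 99.5 degrees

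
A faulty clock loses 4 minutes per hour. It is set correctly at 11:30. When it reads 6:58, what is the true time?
For every 60 true minutes, the faulty clock advances 56 minutes, so 1 faulty-clock minute corresponds to 60/56 true minutes.
From 11:30 to 6:58 on the faulty dial is 448 minutes.
True elapsed: 448 x 60/56 = 480 minutes = 8 hours.
True time: 11:30 + 8 hours = 7:30.

Final answer: 7:30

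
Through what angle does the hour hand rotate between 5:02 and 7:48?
The hour hand moves 0.5 degrees per minute.
Time elapsed: 7:48 - 5:02 = 166 minutes
Angular displacement: 166 x 0.5 = 83 degrees

Final answer: 83 degrees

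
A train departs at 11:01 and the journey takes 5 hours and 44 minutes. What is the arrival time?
Starting time: 11:01
Adding 44 minutes to 1 minute: 1 + 44 = 45 minutes
Adding 5 hours: 11 + 5 = 16 - 12 = 4
Final time: 4:45

Final answer: 4:45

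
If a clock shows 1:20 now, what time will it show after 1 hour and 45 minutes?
Starting time: 1:20
Adding 45 minutes to 20 minutes: 20 + 45 = 65 minutes = 1 hour and 5 minutes
Adding 1 hour: 1 + 1 + 1 (carry) = 3
Final time: 3:05

Final answer: 3:05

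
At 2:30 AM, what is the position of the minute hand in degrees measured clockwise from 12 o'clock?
The minute hand moves 6 degrees per minute.
At 2:30: 30 x 6 = 180 degrees

Final answer: 180 degrees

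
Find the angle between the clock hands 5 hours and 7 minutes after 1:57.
First find the time 5 hours and 7 minutes after 1:57.
Total minutes: 1 x 60 + 57 + 5 x 60 + 7 = 424.
424 mod 720 = 424 minutes = 7:04.
Now compute the angle at 7:04:
Hour hand: 7 x 30 + 4 x 0.5 = 212 degrees
Minute hand: 4 x 6 = 24 degrees
Difference: |212 - 24| = 188 degrees
Smaller angle: 360 - 188 = 172 degrees

Final answer: 172 degrees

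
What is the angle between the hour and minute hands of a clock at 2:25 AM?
Hour hand position: 2 x 30 + 25 x 0.5 = 72.5 degrees
Minute hand position: 25 x 6 = 150 degrees
Difference: |72.5 - 150| = 77.5 degrees
The angle between the hands is 77.5 degrees

Final answer: 77.5 degrees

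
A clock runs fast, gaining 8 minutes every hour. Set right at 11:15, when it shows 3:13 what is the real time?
For every 60 true minutes, the faulty clock advances 68 minutes, so 1 faulty-clock minute corresponds to 60/68 true minutes.
From 11:15 to 3:13 on the faulty dial is 238 minutes.
True elapsed: 238 x 60/68 = 210 minutes = 3 hours and 30 minutes.
True time: 11:15 + 3 hours and 30 minutes = 2:45.

Final answer: 2:45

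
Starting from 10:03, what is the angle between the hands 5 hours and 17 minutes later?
First find the time 5 hours and 17 minutes after 10:03.
Total minutes: 10 x 60 + 3 + 5 x 60 + 17 = 920.
920 mod 720 = 200 minutes = 3:20.
Now compute the angle at 3:20:
Hour hand: 3 x 30 + 20 x 0.5 = 100 degrees
Minute hand: 20 x 6 = 120 degrees
Difference: |100 - 120| = 20 degrees
The angle is 20 degrees

Final answer: 20 degrees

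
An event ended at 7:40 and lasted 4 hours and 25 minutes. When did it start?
Starting time: 7:40 = 460 total minutes past 12:00
Subtracting: 4 hours and 25 minutes = 265 minutes
460 - 265 = 195 minutes
= 3 hours and 15 minutes past 12:00 = 3:15

Final answer: 3:15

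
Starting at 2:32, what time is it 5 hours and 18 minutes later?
Starting time: 2:32
Adding 18 minutes to 32 minutes: 32 + 18 = 50 minutes
Adding 5 hours: 2 + 5 = 7
Final time: 7:50

Final answer: 7:50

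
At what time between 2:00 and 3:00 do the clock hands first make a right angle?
At t minutes past 2:00, the hour hand is at 30 x 2 + 0.5t degrees and the minute hand is at 6t degrees.
The smaller angle between them is 90 degrees when |30H - 5.5t| = 90 or |30H - 5.5t| = 270.
With H = 2, solve 30 x 2 - 5.5t = +/- target for each target:
  t = (30 x 2 - 90) / 5.5 = -5.45 (outside (0, 60))
  t = (30 x 2 + 90) / 5.5 = 27.27
  t = (30 x 2 - 270) / 5.5 = -38.18 (outside (0, 60))
  t = (30 x 2 + 270) / 5.5 = 60 (outside (0, 60))
Valid solutions in (0, 60): {27.27} minutes.
First occurrence: t = 27.27 minutes.
The hands are at right angles at 27.27 minutes past 2:00.

Final answer: 27.27 minutes past 2:00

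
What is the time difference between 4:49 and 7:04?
From 4:49 to 7:04:
(7 x 60 + 4) - (4 x 60 + 49) = 424 - 289 = 135 minutes
= 2 hours and 15 minutes

Final answer: 2 hours and 15 minutes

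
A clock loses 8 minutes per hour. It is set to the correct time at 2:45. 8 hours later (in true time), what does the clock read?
For every 60 true minutes, the faulty clock advances 60 - 8 = 52 minutes.
True elapsed: 8 hours = 480 minutes.
Faulty clock advances: 480 x 52/60 = 416 minutes (drift: 64 minutes behind).
Shown time: 2:45 + 416 minutes = 9:41.

Final answer: 9:41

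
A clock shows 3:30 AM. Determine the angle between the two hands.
Hour hand position: 3 x 30 + 30 x 0.5 = 105 degrees
Minute hand position: 30 x 6 = 180 degrees
Difference: |105 - 180| = 75 degrees
The angle between the hands is 75 degrees

Final answer: 75 degrees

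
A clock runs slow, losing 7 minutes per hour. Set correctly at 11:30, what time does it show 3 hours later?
For every 60 true minutes, the faulty clock advances 60 - 7 = 53 minutes.
True elapsed: 3 hours = 180 minutes.
Faulty clock advances: 180 x 53/60 = 159 minutes (drift: 21 minutes behind).
Shown time: 11:30 + 159 minutes = 2:09.

Final answer: 2:09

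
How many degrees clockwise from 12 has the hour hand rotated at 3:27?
The hour hand moves 30 degrees per hour and 0.5 degrees per minute.
At 3:27: (3) x 30 + 27 x 0.5 = 90 + 13.5 = 103.5 degrees

Final answer: 103.5 degrees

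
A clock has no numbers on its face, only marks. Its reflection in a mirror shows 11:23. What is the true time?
Reflection across the vertical (12-6) axis maps a hand at angle A degrees to (360 - A) degrees, which sends a reading of T minutes past 12:00 to (720 - T) minutes past 12:00.
Mirror reads 11:23 = 683 minutes past 12:00.
Actual time: (720 - 683) mod 720 = 37 minutes = 12:37.

Final answer: 12:37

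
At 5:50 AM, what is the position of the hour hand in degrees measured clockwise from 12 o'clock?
The hour hand moves 30 degrees per hour and 0.5 degrees per minute.
At 5:50: (5) x 30 + 50 x 0.5 = 150 + 25 = 175 degrees

Final answer: 175 degrees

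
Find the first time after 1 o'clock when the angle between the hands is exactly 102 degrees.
At t minutes past 1:00, the hour hand is at 30 x 1 + 0.5t degrees and the minute hand is at 6t degrees.
The smaller angle between them is 102 degrees when |30H - 5.5t| = 102 or |30H - 5.5t| = 258.
With H = 1, solve 30 x 1 - 5.5t = +/- target for each target:
  t = (30 x 1 - 102) / 5.5 = -13.09 (outside (0, 60))
  t = (30 x 1 + 102) / 5.5 = 24
  t = (30 x 1 - 258) / 5.5 = -41.45 (outside (0, 60))
  t = (30 x 1 + 258) / 5.5 = 52.36
Valid solutions in (0, 60): {24, 52.36} minutes.
The first occurrence is t = 24 minutes.
The hands form a 102-degree angle at 24 minutes past 1:00.

Final answer: 24 minutes past 1:00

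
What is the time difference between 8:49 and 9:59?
From 8:49 to 9:59:
(9 x 60 + 59) - (8 x 60 + 49) = 599 - 529 = 70 minutes
= 1 hour and 10 minutes

Final answer: 1 hour and 10 minutes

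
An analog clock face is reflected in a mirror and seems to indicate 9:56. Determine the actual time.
Reflection across the vertical (12-6) axis maps a hand at angle A degrees to (360 - A) degrees, which sends a reading of T minutes past 12:00 to (720 - T) minutes past 12:00.
Mirror reads 9:56 = 596 minutes past 12:00.
Actual time: (720 - 596) mod 720 = 124 minutes = 2:04.

Final answer: 2:04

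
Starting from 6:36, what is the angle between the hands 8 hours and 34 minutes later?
First find the time 8 hours and 34 minutes after 6:36.
Total minutes: 6 x 60 + 36 + 8 x 60 + 34 = 910.
910 mod 720 = 190 minutes = 3:10.
Now compute the angle at 3:10:
Hour hand: 3 x 30 + 10 x 0.5 = 95 degrees
Minute hand: 10 x 6 = 60 degrees
Difference: |95 - 60| = 35 degrees
The angle is 35 degrees

Final answer: 35 degrees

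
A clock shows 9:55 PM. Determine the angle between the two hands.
Hour hand position: 9 x 30 + 55 x 0.5 = 297.5 degrees
Minute hand position: 55 x 6 = 330 degrees
Difference: |297.5 - 330| = 32.5 degrees
The angle between the hands is 32.5 degrees

Final answer: 32.5 degrees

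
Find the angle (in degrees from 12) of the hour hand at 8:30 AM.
The hour hand moves 30 degrees per hour and 0.5 degrees per minute.
At 8:30: (8) x 30 + 30 x 0.5 = 240 + 15 = 255 degrees

Final answer: 255 degrees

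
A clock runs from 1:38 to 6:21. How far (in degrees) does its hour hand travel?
The hour hand moves 0.5 degrees per minute.
Time elapsed: 6:21 - 1:38 = 283 minutes
Angular displacement: 283 x 0.5 = 141.5 degrees

Final answer: 141.5 degrees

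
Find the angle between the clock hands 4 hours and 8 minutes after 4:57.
First find the time 4 hours and 8 minutes after 4:57.
Total minutes: 4 x 60 + 57 + 4 x 60 + 8 = 545.
545 mod 720 = 545 minutes = 9:05.
Now compute the angle at 9:05:
Hour hand: 9 x 30 + 5 x 0.5 = 272.5 degrees
Minute hand: 5 x 6 = 30 degrees
Difference: |272.5 - 30| = 242.5 degrees
Smaller angle: 360 - 242.5 = 117.5 degrees

Final answer: 117.5 degrees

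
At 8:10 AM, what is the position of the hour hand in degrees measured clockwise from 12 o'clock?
The hour hand moves 30 degrees per hour and 0.5 degrees per minute.
At 8:10: (8) x 30 + 10 x 0.5 = 240 + 5 = 245 degrees

Final answer: 245 degrees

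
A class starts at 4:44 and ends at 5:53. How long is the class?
From 4:44 to 5:53:
(5 x 60 + 53) - (4 x 60 + 44) = 353 - 284 = 69 minutes
= 1 hour and 9 minutes

Final answer: 1 hour and 9 minutes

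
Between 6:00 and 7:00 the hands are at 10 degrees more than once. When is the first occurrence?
At t minutes past 6:00, the hour hand is at 30 x 6 + 0.5t degrees and the minute hand is at 6t degrees.
The smaller angle between them is 10 degrees when |30H - 5.5t| = 10 or |30H - 5.5t| = 350.
With H = 6, solve 30 x 6 - 5.5t = +/- target for each target:
  t = (30 x 6 - 10) / 5.5 = 30.91
  t = (30 x 6 + 10) / 5.5 = 34.55
  t = (30 x 6 - 350) / 5.5 = -30.91 (outside (0, 60))
  t = (30 x 6 + 350) / 5.5 = 96.36 (outside (0, 60))
Valid solutions in (0, 60): {30.91, 34.55} minutes.
The first occurrence is t = 30.91 minutes.
The hands form a 10-degree angle at 30.91 minutes past 6:00.

Final answer: 30.91 minutes past 6:00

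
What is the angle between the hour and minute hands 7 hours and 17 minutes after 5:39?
First find the time 7 hours and 17 minutes after 5:39.
Total minutes: 5 x 60 + 39 + 7 x 60 + 17 = 776.
776 mod 720 = 56 minutes = 12:56.
Now compute the angle at 12:56:
Hour hand: 0 x 30 + 56 x 0.5 = 28 degrees
Minute hand: 56 x 6 = 336 degrees
Difference: |28 - 336| = 308 degrees
Smaller angle: 360 - 308 = 52 degrees

Final answer: 52 degrees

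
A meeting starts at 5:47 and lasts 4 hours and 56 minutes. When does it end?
Starting time: 5:47
Adding 56 minutes to 47 minutes: 47 + 56 = 103 minutes = 1 hour and 43 minutes
Adding 4 hours: 5 + 4 + 1 (carry) = 10
Final time: 10:43

Final answer: 10:43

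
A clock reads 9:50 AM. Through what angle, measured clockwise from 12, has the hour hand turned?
The hour hand moves 30 degrees per hour and 0.5 degrees per minute.
At 9:50: (9) x 30 + 50 x 0.5 = 270 + 25 = 295 degrees

Final answer: 295 degrees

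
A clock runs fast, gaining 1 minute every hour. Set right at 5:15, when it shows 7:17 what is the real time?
For every 60 true minutes, the faulty clock advances 61 minutes, so 1 faulty-clock minute corresponds to 60/61 true minutes.
From 5:15 to 7:17 on the faulty dial is 122 minutes.
True elapsed: 122 x 60/61 = 120 minutes = 2 hours.
True time: 5:15 + 2 hours = 7:15.

Final answer: 7:15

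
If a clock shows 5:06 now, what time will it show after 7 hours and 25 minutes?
Starting time: 5:06
Adding 25 minutes to 6 minutes: 6 + 25 = 31 minutes
Adding 7 hours: 5 + 7 = 12
Final time: 12:31

Final answer: 12:31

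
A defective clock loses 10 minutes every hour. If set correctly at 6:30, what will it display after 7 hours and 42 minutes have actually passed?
For every 60 true minutes, the faulty clock advances 60 - 10 = 50 minutes.
True elapsed: 7 hours and 42 minutes = 462 minutes.
Faulty clock advances: 462 x 50/60 = 385 minutes (drift: 77 minutes behind).
Shown time: 6:30 + 385 minutes = 12:55.

Final answer: 12:55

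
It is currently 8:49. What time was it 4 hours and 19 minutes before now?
Starting time: 8:49 = 529 total minutes past 12:00
Subtracting: 4 hours and 19 minutes = 259 minutes
529 - 259 = 270 minutes
= 4 hours and 30 minutes past 12:00 = 4:30

Final answer: 4:30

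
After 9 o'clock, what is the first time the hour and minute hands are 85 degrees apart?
At t minutes past 9:00, the hour hand is at 30 x 9 + 0.5t degrees and the minute hand is at 6t degrees.
The smaller angle between them is 85 degrees when |30H - 5.5t| = 85 or |30H - 5.5t| = 275.
With H = 9, solve 30 x 9 - 5.5t = +/- target for each target:
  t = (30 x 9 - 85) / 5.5 = 33.64
  t = (30 x 9 + 85) / 5.5 = 64.55 (outside (0, 60))
  t = (30 x 9 - 275) / 5.5 = -0.91 (outside (0, 60))
  t = (30 x 9 + 275) / 5.5 = 99.09 (outside (0, 60))
Valid solutions in (0, 60): {33.64} minutes.
The first occurrence is t = 33.64 minutes.
The hands form a 85-degree angle at 33.64 minutes past 9:00.

Final answer: 33.64 minutes past 9:00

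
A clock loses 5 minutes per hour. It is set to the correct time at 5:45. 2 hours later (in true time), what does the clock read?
For every 60 true minutes, the faulty clock advances 60 - 5 = 55 minutes.
True elapsed: 2 hours = 120 minutes.
Faulty clock advances: 120 x 55/60 = 110 minutes (drift: 10 minutes behind).
Shown time: 5:45 + 110 minutes = 7:35.

Final answer: 7:35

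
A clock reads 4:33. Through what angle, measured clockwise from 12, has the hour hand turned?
The hour hand moves 30 degrees per hour and 0.5 degrees per minute.
At 4:33: (4) x 30 + 33 x 0.5 = 120 + 16.5 = 136.5 degrees

Final answer: 136.5 degrees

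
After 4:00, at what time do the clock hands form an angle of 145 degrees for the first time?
At t minutes past 4:00, the hour hand is at 30 x 4 + 0.5t degrees and the minute hand is at 6t degrees.
The smaller angle between them is 145 degrees when |30H - 5.5t| = 145 or |30H - 5.5t| = 215.
With H = 4, solve 30 x 4 - 5.5t = +/- target for each target:
  t = (30 x 4 - 145) / 5.5 = -4.55 (outside (0, 60))
  t = (30 x 4 + 145) / 5.5 = 48.18
  t = (30 x 4 - 215) / 5.5 = -17.27 (outside (0, 60))
  t = (30 x 4 + 215) / 5.5 = 60.91 (outside (0, 60))
Valid solutions in (0, 60): {48.18} minutes.
The first occurrence is t = 48.18 minutes.
The hands form a 145-degree angle at 48.18 minutes past 4:00.

Final answer: 48.18 minutes past 4:00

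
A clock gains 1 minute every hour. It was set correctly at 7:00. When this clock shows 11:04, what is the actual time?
For every 60 true minutes, the faulty clock advances 61 minutes, so 1 faulty-clock minute corresponds to 60/61 true minutes.
From 7:00 to 11:04 on the faulty dial is 244 minutes.
True elapsed: 244 x 60/61 = 240 minutes = 4 hours.
True time: 7:00 + 4 hours = 11:00.

Final answer: 11:00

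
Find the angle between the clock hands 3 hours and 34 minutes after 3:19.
First find the time 3 hours and 34 minutes after 3:19.
Total minutes: 3 x 60 + 19 + 3 x 60 + 34 = 413.
413 mod 720 = 413 minutes = 6:53.
Now compute the angle at 6:53:
Hour hand: 6 x 30 + 53 x 0.5 = 206.5 degrees
Minute hand: 53 x 6 = 318 degrees
Difference: |206.5 - 318| = 111.5 degrees
The angle is 111.5 degrees

Final answer: 111.5 degrees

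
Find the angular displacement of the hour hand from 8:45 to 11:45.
The hour hand moves 0.5 degrees per minute.
Time elapsed: 11:45 - 8:45 = 180 minutes
Angular displacement: 180 x 0.5 = 90 degrees

Final answer: 90 degrees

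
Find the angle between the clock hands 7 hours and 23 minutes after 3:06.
First find the time 7 hours and 23 minutes after 3:06.
Total minutes: 3 x 60 + 6 + 7 x 60 + 23 = 629.
629 mod 720 = 629 minutes = 10:29.
Now compute the angle at 10:29:
Hour hand: 10 x 30 + 29 x 0.5 = 314.5 degrees
Minute hand: 29 x 6 = 174 degrees
Difference: |314.5 - 174| = 140.5 degrees
The angle is 140.5 degrees

Final answer: 140.5 degrees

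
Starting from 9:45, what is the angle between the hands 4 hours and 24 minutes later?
First find the time 4 hours and 24 minutes after 9:45.
Total minutes: 9 x 60 + 45 + 4 x 60 + 24 = 849.
849 mod 720 = 129 minutes = 2:09.
Now compute the angle at 2:09:
Hour hand: 2 x 30 + 9 x 0.5 = 64.5 degrees
Minute hand: 9 x 6 = 54 degrees
Difference: |64.5 - 54| = 10.5 degrees
The angle is 10.5 degrees

Final answer: 10.5 degrees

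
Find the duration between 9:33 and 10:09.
From 9:33 to 10:09:
(10 x 60 + 9) - (9 x 60 + 33) = 609 - 573 = 36 minutes
= 36 minutes

Final answer: 36 minutes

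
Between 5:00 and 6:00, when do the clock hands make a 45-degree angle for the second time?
At t minutes past 5:00, the hour hand is at 30 x 5 + 0.5t degrees and the minute hand is at 6t degrees.
The smaller angle between them is 45 degrees when |30H - 5.5t| = 45 or |30H - 5.5t| = 315.
With H = 5, solve 30 x 5 - 5.5t = +/- target for each target:
  t = (30 x 5 - 45) / 5.5 = 19.09
  t = (30 x 5 + 45) / 5.5 = 35.45
  t = (30 x 5 - 315) / 5.5 = -30 (outside (0, 60))
  t = (30 x 5 + 315) / 5.5 = 84.55 (outside (0, 60))
Valid solutions in (0, 60): {19.09, 35.45} minutes.
The second occurrence is t = 35.45 minutes.
The hands form a 45-degree angle at 35.45 minutes past 5:00.

Final answer: 35.45 minutes past 5:00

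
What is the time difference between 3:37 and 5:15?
From 3:37 to 5:15:
(5 x 60 + 15) - (3 x 60 + 37) = 315 - 217 = 98 minutes
= 1 hour and 38 minutes

Final answer: 1 hour and 38 minutes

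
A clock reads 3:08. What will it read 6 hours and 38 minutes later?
Starting time: 3:08
Adding 38 minutes to 8 minutes: 8 + 38 = 46 minutes
Adding 6 hours: 3 + 6 = 9
Final time: 9:46

Final answer: 9:46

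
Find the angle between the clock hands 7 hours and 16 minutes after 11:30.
First find the time 7 hours and 16 minutes after 11:30.
Total minutes: 11 x 60 + 30 + 7 x 60 + 16 = 1126.
1126 mod 720 = 406 minutes = 6:46.
Now compute the angle at 6:46:
Hour hand: 6 x 30 + 46 x 0.5 = 203 degrees
Minute hand: 46 x 6 = 276 degrees
Difference: |203 - 276| = 73 degrees
The angle is 73 degrees

Final answer: 73 degrees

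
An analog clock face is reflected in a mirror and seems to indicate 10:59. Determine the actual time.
Reflection across the vertical (12-6) axis maps a hand at angle A degrees to (360 - A) degrees, which sends a reading of T minutes past 12:00 to (720 - T) minutes past 12:00.
Mirror reads 10:59 = 659 minutes past 12:00.
Actual time: (720 - 659) mod 720 = 61 minutes = 1:01.

Final answer: 1:01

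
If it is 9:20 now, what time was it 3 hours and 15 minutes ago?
Starting time: 9:20 = 560 total minutes past 12:00
Subtracting: 3 hours and 15 minutes = 195 minutes
560 - 195 = 365 minutes
= 6 hours and 5 minutes past 12:00 = 6:05

Final answer: 6:05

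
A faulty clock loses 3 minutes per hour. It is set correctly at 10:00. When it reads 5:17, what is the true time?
For every 60 true minutes, the faulty clock advances 57 minutes, so 1 faulty-clock minute corresponds to 60/57 true minutes.
From 10:00 to 5:17 on the faulty dial is 437 minutes.
True elapsed: 437 x 60/57 = 460 minutes = 7 hours and 40 minutes.
True time: 10:00 + 7 hours and 40 minutes = 5:40.

Final answer: 5:40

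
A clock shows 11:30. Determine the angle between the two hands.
Hour hand position: 11 x 30 + 30 x 0.5 = 345 degrees
Minute hand position: 30 x 6 = 180 degrees
Difference: |345 - 180| = 165 degrees
The angle between the hands is 165 degrees

Final answer: 165 degrees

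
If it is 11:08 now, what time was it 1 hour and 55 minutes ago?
Starting time: 11:08 = 668 total minutes past 12:00
Subtracting: 1 hour and 55 minutes = 115 minutes
668 - 115 = 553 minutes
= 9 hours and 13 minutes past 12:00 = 9:13

Final answer: 9:13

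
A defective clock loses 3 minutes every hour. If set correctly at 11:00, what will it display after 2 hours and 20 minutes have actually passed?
For every 60 true minutes, the faulty clock advances 60 - 3 = 57 minutes.
True elapsed: 2 hours and 20 minutes = 140 minutes.
Faulty clock advances: 140 x 57/60 = 133 minutes (drift: 7 minutes behind).
Shown time: 11:00 + 133 minutes = 1:13.

Final answer: 1:13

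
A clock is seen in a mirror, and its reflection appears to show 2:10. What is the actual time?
Reflection across the vertical (12-6) axis maps a hand at angle A degrees to (360 - A) degrees, which sends a reading of T minutes past 12:00 to (720 - T) minutes past 12:00.
Mirror reads 2:10 = 130 minutes past 12:00.
Actual time: (720 - 130) mod 720 = 590 minutes = 9:50.

Final answer: 9:50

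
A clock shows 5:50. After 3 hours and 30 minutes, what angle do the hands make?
First find the time 3 hours and 30 minutes after 5:50.
Total minutes: 5 x 60 + 50 + 3 x 60 + 30 = 560.
560 mod 720 = 560 minutes = 9:20.
Now compute the angle at 9:20:
Hour hand: 9 x 30 + 20 x 0.5 = 280 degrees
Minute hand: 20 x 6 = 120 degrees
Difference: |280 - 120| = 160 degrees
The angle is 160 degrees

Final answer: 160 degrees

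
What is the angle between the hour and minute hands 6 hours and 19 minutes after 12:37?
First find the time 6 hours and 19 minutes after 12:37.
Total minutes: 12 x 60 + 37 + 6 x 60 + 19 = 1136.
1136 mod 720 = 416 minutes = 6:56.
Now compute the angle at 6:56:
Hour hand: 6 x 30 + 56 x 0.5 = 208 degrees
Minute hand: 56 x 6 = 336 degrees
Difference: |208 - 336| = 128 degrees
The angle is 128 degrees

Final answer: 128 degrees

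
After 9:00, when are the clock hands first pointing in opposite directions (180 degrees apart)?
For hands to be 180 degrees apart: |30H - 5.5t| = 180
With H = 9: t = (30 x 9 + 180)/5.5 = 81.82 or t = (30 x 9 - 180)/5.5 = 16.36
First valid solution (0 < t < 60): t = 16.36 minutes
The hands are opposite at 16.36 minutes past 9:00.

Final answer: 16.36 minutes past 9:00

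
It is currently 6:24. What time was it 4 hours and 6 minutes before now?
Starting time: 6:24 = 384 total minutes past 12:00
Subtracting: 4 hours and 6 minutes = 246 minutes
384 - 246 = 138 minutes
= 2 hours and 18 minutes past 12:00 = 2:18

Final answer: 2:18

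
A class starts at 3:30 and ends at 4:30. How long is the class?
From 3:30 to 4:30:
(4 x 60 + 30) - (3 x 60 + 30) = 270 - 210 = 60 minutes
= 1 hour

Final answer: 1 hour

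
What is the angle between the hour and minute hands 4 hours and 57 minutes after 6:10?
First find the time 4 hours and 57 minutes after 6:10.
Total minutes: 6 x 60 + 10 + 4 x 60 + 57 = 667.
667 mod 720 = 667 minutes = 11:07.
Now compute the angle at 11:07:
Hour hand: 11 x 30 + 7 x 0.5 = 333.5 degrees
Minute hand: 7 x 6 = 42 degrees
Difference: |333.5 - 42| = 291.5 degrees
Smaller angle: 360 - 291.5 = 68.5 degrees

Final answer: 68.5 degrees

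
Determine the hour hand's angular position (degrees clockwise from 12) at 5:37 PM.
The hour hand moves 30 degrees per hour and 0.5 degrees per minute.
At 5:37: (5) x 30 + 37 x 0.5 = 150 + 18.5 = 168.5 degrees

Final answer: 168.5 degrees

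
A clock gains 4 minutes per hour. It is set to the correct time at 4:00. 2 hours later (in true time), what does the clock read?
For every 60 true minutes, the faulty clock advances 60 + 4 = 64 minutes.
True elapsed: 2 hours = 120 minutes.
Faulty clock advances: 120 x 64/60 = 128 minutes (drift: 8 minutes ahead).
Shown time: 4:00 + 128 minutes = 6:08.

Final answer: 6:08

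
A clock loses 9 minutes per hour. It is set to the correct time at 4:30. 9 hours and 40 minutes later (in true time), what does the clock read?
For every 60 true minutes, the faulty clock advances 60 - 9 = 51 minutes.
True elapsed: 9 hours and 40 minutes = 580 minutes.
Faulty clock advances: 580 x 51/60 = 493 minutes (drift: 87 minutes behind).
Shown time: 4:30 + 493 minutes = 12:43.

Final answer: 12:43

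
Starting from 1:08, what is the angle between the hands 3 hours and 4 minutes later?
First find the time 3 hours and 4 minutes after 1:08.
Total minutes: 1 x 60 + 8 + 3 x 60 + 4 = 252.
252 mod 720 = 252 minutes = 4:12.
Now compute the angle at 4:12:
Hour hand: 4 x 30 + 12 x 0.5 = 126 degrees
Minute hand: 12 x 6 = 72 degrees
Difference: |126 - 72| = 54 degrees
The angle is 54 degrees

Final answer: 54 degrees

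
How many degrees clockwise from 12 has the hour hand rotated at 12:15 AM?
The hour hand moves 30 degrees per hour and 0.5 degrees per minute.
At 12:15: (0) x 30 + 15 x 0.5 = 0 + 7.5 = 7.5 degrees

Final answer: 7.5 degrees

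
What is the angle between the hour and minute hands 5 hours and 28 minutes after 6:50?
First find the time 5 hours and 28 minutes after 6:50.
Total minutes: 6 x 60 + 50 + 5 x 60 + 28 = 738.
738 mod 720 = 18 minutes = 12:18.
Now compute the angle at 12:18:
Hour hand: 0 x 30 + 18 x 0.5 = 9 degrees
Minute hand: 18 x 6 = 108 degrees
Difference: |9 - 108| = 99 degrees
The angle is 99 degrees

Final answer: 99 degrees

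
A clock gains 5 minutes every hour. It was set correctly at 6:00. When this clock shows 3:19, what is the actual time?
For every 60 true minutes, the faulty clock advances 65 minutes, so 1 faulty-clock minute corresponds to 60/65 true minutes.
From 6:00 to 3:19 on the faulty dial is 559 minutes.
True elapsed: 559 x 60/65 = 516 minutes = 8 hours and 36 minutes.
True time: 6:00 + 8 hours and 36 minutes = 2:36.

Final answer: 2:36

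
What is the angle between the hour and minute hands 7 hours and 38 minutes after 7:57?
First find the time 7 hours and 38 minutes after 7:57.
Total minutes: 7 x 60 + 57 + 7 x 60 + 38 = 935.
935 mod 720 = 215 minutes = 3:35.
Now compute the angle at 3:35:
Hour hand: 3 x 30 + 35 x 0.5 = 107.5 degrees
Minute hand: 35 x 6 = 210 degrees
Difference: |107.5 - 210| = 102.5 degrees
The angle is 102.5 degrees

Final answer: 102.5 degrees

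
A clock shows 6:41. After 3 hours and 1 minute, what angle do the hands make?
First find the time 3 hours and 1 minute after 6:41.
Total minutes: 6 x 60 + 41 + 3 x 60 + 1 = 582.
582 mod 720 = 582 minutes = 9:42.
Now compute the angle at 9:42:
Hour hand: 9 x 30 + 42 x 0.5 = 291 degrees
Minute hand: 42 x 6 = 252 degrees
Difference: |291 - 252| = 39 degrees
The angle is 39 degrees

Final answer: 39 degrees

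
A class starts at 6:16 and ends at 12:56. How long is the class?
From 6:16 to 12:56:
(12 x 60 + 56) - (6 x 60 + 16) = 776 - 376 = 400 minutes
= 6 hours and 40 minutes

Final answer: 6 hours and 40 minutes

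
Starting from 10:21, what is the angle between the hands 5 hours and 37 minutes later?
First find the time 5 hours and 37 minutes after 10:21.
Total minutes: 10 x 60 + 21 + 5 x 60 + 37 = 958.
958 mod 720 = 238 minutes = 3:58.
Now compute the angle at 3:58:
Hour hand: 3 x 30 + 58 x 0.5 = 119 degrees
Minute hand: 58 x 6 = 348 degrees
Difference: |119 - 348| = 229 degrees
Smaller angle: 360 - 229 = 131 degrees

Final answer: 131 degrees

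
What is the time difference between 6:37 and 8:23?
From 6:37 to 8:23:
(8 x 60 + 23) - (6 x 60 + 37) = 503 - 397 = 106 minutes
= 1 hour and 46 minutes

Final answer: 1 hour and 46 minutes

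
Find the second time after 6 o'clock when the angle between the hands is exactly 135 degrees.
At t minutes past 6:00, the hour hand is at 30 x 6 + 0.5t degrees and the minute hand is at 6t degrees.
The smaller angle between them is 135 degrees when |30H - 5.5t| = 135 or |30H - 5.5t| = 225.
With H = 6, solve 30 x 6 - 5.5t = +/- target for each target:
  t = (30 x 6 - 135) / 5.5 = 8.18
  t = (30 x 6 + 135) / 5.5 = 57.27
  t = (30 x 6 - 225) / 5.5 = -8.18 (outside (0, 60))
  t = (30 x 6 + 225) / 5.5 = 73.64 (outside (0, 60))
Valid solutions in (0, 60): {8.18, 57.27} minutes.
The second occurrence is t = 57.27 minutes.
The hands form a 135-degree angle at 57.27 minutes past 6:00.

Final answer: 57.27 minutes past 6:00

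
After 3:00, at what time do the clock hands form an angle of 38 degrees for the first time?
At t minutes past 3:00, the hour hand is at 30 x 3 + 0.5t degrees and the minute hand is at 6t degrees.
The smaller angle between them is 38 degrees when |30H - 5.5t| = 38 or |30H - 5.5t| = 322.
With H = 3, solve 30 x 3 - 5.5t = +/- target for each target:
  t = (30 x 3 - 38) / 5.5 = 9.45
  t = (30 x 3 + 38) / 5.5 = 23.27
  t = (30 x 3 - 322) / 5.5 = -42.18 (outside (0, 60))
  t = (30 x 3 + 322) / 5.5 = 74.91 (outside (0, 60))
Valid solutions in (0, 60): {9.45, 23.27} minutes.
The first occurrence is t = 9.45 minutes.
The hands form a 38-degree angle at 9.45 minutes past 3:00.

Final answer: 9.45 minutes past 3:00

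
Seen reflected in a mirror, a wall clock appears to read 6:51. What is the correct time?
Reflection across the vertical (12-6) axis maps a hand at angle A degrees to (360 - A) degrees, which sends a reading of T minutes past 12:00 to (720 - T) minutes past 12:00.
Mirror reads 6:51 = 411 minutes past 12:00.
Actual time: (720 - 411) mod 720 = 309 minutes = 5:09.

Final answer: 5:09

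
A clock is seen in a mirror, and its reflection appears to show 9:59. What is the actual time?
Reflection across the vertical (12-6) axis maps a hand at angle A degrees to (360 - A) degrees, which sends a reading of T minutes past 12:00 to (720 - T) minutes past 12:00.
Mirror reads 9:59 = 599 minutes past 12:00.
Actual time: (720 - 599) mod 720 = 121 minutes = 2:01.

Final answer: 2:01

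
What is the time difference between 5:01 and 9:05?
From 5:01 to 9:05:
(9 x 60 + 5) - (5 x 60 + 1) = 545 - 301 = 244 minutes
= 4 hours and 4 minutes

Final answer: 4 hours and 4 minutes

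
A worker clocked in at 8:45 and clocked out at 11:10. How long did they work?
From 8:45 to 11:10:
(11 x 60 + 10) - (8 x 60 + 45) = 670 - 525 = 145 minutes
= 2 hours and 25 minutes

Final answer: 2 hours and 25 minutes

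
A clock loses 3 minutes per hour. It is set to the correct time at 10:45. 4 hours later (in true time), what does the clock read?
For every 60 true minutes, the faulty clock advances 60 - 3 = 57 minutes.
True elapsed: 4 hours = 240 minutes.
Faulty clock advances: 240 x 57/60 = 228 minutes (drift: 12 minutes behind).
Shown time: 10:45 + 228 minutes = 2:33.

Final answer: 2:33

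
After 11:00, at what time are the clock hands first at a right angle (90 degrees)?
At t minutes past 11:00, the hour hand is at 30 x 11 + 0.5t degrees and the minute hand is at 6t degrees.
The smaller angle between them is 90 degrees when |30H - 5.5t| = 90 or |30H - 5.5t| = 270.
With H = 11, solve 30 x 11 - 5.5t = +/- target for each target:
  t = (30 x 11 - 90) / 5.5 = 43.64
  t = (30 x 11 + 90) / 5.5 = 76.36 (outside (0, 60))
  t = (30 x 11 - 270) / 5.5 = 10.91
  t = (30 x 11 + 270) / 5.5 = 109.09 (outside (0, 60))
Valid solutions in (0, 60): {10.91, 43.64} minutes.
First occurrence: t = 10.91 minutes.
The hands are at right angles at 10.91 minutes past 11:00.

Final answer: 10.91 minutes past 11:00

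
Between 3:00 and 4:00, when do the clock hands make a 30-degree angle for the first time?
At t minutes past 3:00, the hour hand is at 30 x 3 + 0.5t degrees and the minute hand is at 6t degrees.
The smaller angle between them is 30 degrees when |30H - 5.5t| = 30 or |30H - 5.5t| = 330.
With H = 3, solve 30 x 3 - 5.5t = +/- target for each target:
  t = (30 x 3 - 30) / 5.5 = 10.91
  t = (30 x 3 + 30) / 5.5 = 21.82
  t = (30 x 3 - 330) / 5.5 = -43.64 (outside (0, 60))
  t = (30 x 3 + 330) / 5.5 = 76.36 (outside (0, 60))
Valid solutions in (0, 60): {10.91, 21.82} minutes.
The first occurrence is t = 10.91 minutes.
The hands form a 30-degree angle at 10.91 minutes past 3:00.

Final answer: 10.91 minutes past 3:00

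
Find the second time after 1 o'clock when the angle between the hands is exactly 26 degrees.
At t minutes past 1:00, the hour hand is at 30 x 1 + 0.5t degrees and the minute hand is at 6t degrees.
The smaller angle between them is 26 degrees when |30H - 5.5t| = 26 or |30H - 5.5t| = 334.
With H = 1, solve 30 x 1 - 5.5t = +/- target for each target:
  t = (30 x 1 - 26) / 5.5 = 0.73
  t = (30 x 1 + 26) / 5.5 = 10.18
  t = (30 x 1 - 334) / 5.5 = -55.27 (outside (0, 60))
  t = (30 x 1 + 334) / 5.5 = 66.18 (outside (0, 60))
Valid solutions in (0, 60): {0.73, 10.18} minutes.
The second occurrence is t = 10.18 minutes.
The hands form a 26-degree angle at 10.18 minutes past 1:00.

Final answer: 10.18 minutes past 1:00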